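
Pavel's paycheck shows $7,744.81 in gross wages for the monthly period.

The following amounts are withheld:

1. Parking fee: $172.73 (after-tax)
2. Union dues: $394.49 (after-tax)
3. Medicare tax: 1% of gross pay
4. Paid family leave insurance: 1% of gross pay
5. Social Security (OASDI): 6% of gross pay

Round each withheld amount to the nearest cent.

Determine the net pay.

$6,558.00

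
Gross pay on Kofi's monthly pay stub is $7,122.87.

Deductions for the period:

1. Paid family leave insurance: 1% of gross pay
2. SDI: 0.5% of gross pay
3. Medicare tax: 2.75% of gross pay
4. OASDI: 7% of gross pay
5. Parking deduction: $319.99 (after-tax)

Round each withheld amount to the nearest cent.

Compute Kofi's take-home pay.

$6,001.56

OASDI: $7,122.87 × 0.07 = $498.60
Paid family leave insurance: $7,122.87 × 0.01 = $71.23
SDI: $7,122.87 × 0.005 = $35.61
Medicare tax: $7,122.87 × 0.0275 = $195.88
Parking deduction: $319.99
Total deductions = $498.60 + $71.23 + $35.61 + $195.88 + $319.99 = $1,121.31
Net pay = $7,122.87 − $1,121.31 = $6,001.56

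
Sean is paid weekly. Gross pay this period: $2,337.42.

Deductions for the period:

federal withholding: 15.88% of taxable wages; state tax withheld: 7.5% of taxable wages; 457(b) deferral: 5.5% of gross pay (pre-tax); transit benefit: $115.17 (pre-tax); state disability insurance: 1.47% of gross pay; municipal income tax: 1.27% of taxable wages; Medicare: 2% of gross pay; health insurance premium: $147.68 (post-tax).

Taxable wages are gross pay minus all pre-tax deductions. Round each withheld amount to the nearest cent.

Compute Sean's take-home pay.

457(b) deferral: $2,337.42 × 0.055 = $128.56
Transit benefit: $115.17
Pre-tax total = $128.56 + $115.17 = $243.73
Taxable wages = $2,337.42 − $243.73 = $2,093.69
Federal withholding: $2,093.69 × 0.1588 = $332.48
Municipal income tax: $2,093.69 × 0.0127 = $26.59
State tax withheld: $2,093.69 × 0.075 = $157.03
Medicare: $2,337.42 × 0.02 = $46.75
State disability insurance: $2,337.42 × 0.0147 = $34.36
Health insurance premium: $147.68
Total deductions = $128.56 + $115.17 + $332.48 + $26.59 + $157.03 + $46.75 + $34.36 + $147.68 = $988.62
Net pay = $2,337.42 − $988.62 = $1,348.80

$1,348.80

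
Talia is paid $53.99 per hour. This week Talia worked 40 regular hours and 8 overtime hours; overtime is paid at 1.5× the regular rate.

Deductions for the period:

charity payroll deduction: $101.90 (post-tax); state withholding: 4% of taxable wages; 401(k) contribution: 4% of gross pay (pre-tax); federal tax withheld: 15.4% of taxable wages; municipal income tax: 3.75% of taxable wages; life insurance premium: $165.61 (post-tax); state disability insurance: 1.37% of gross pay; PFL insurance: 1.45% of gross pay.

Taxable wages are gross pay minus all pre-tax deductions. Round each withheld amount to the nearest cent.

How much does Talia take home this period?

$1724.56

Regular pay: 40 × $53.99 = $2159.60
Overtime pay: 8 × $53.99 × 1.5 = $647.88
Gross pay = $2159.60 + $647.88 = $2807.48
401(k) contribution: $2807.48 × 0.04 = $112.30
Taxable wages = $2807.48 − $112.30 = $2695.18
State withholding: $2695.18 × 0.04 = $107.81
Municipal income tax: $2695.18 × 0.0375 = $101.07
Federal tax withheld: $2695.18 × 0.154 = $415.06
PFL insurance: $2807.48 × 0.0145 = $40.71
State disability insurance: $2807.48 × 0.0137 = $38.46
Charity payroll deduction: $101.90
Life insurance premium: $165.61
Total deductions = $112.30 + $107.81 + $101.07 + $415.06 + $40.71 + $38.46 + $101.90 + $165.61 = $1082.92
Net pay = $2807.48 − $1082.92 = $1724.56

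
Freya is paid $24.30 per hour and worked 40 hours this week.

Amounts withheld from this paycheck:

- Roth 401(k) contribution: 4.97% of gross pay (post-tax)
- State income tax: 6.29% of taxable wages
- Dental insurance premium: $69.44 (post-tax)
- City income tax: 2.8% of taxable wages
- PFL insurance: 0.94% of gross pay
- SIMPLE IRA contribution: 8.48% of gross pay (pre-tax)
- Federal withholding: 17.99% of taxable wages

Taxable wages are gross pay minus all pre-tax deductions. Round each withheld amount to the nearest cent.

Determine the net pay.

$521.79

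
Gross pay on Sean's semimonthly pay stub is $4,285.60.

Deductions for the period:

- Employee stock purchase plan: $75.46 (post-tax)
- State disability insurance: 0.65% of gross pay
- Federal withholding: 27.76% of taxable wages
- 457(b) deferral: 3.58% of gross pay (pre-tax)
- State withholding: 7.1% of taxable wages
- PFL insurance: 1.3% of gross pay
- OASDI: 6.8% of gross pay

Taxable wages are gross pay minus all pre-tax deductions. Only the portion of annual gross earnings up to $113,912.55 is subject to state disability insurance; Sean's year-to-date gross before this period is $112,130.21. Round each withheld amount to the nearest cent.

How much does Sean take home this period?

457(b) deferral: $4,285.60 × 0.0358 = $153.42
Taxable wages = $4,285.60 − $153.42 = $4,132.18
Federal withholding: $4,132.18 × 0.2776 = $1,147.09
State withholding: $4,132.18 × 0.071 = $293.38
PFL insurance: $4,285.60 × 0.013 = $55.71
OASDI: $4,285.60 × 0.068 = $291.42
State disability insurance: only $113,912.55 − $112,130.21 = $1,782.34 of this check is subject → $1,782.34 × 0.0065 = $11.59
Employee stock purchase plan: $75.46
Total deductions = $153.42 + $1,147.09 + $293.38 + $55.71 + $291.42 + $11.59 + $75.46 = $2,028.07
Net pay = $4,285.60 − $2,028.07 = $2,257.53

$2,257.53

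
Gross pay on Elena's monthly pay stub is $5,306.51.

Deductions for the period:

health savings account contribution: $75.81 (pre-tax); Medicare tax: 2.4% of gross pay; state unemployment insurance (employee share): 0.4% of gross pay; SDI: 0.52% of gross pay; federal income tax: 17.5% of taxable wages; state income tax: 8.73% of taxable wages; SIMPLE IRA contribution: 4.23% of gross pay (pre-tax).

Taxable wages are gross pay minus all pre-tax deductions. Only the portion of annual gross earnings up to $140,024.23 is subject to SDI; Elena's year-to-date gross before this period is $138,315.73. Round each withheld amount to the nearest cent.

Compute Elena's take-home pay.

Health savings account contribution: $75.81
SIMPLE IRA contribution: $5,306.51 × 0.0423 = $224.47
Pre-tax total = $75.81 + $224.47 = $300.28
Taxable wages = $5,306.51 − $300.28 = $5,006.23
Federal income tax: $5,006.23 × 0.175 = $876.09
State income tax: $5,006.23 × 0.0873 = $437.04
Medicare tax: $5,306.51 × 0.024 = $127.36
State unemployment insurance (employee share): $5,306.51 × 0.004 = $21.23
SDI: only $140,024.23 − $138,315.73 = $1,708.50 of this check is subject → $1,708.50 × 0.0052 = $8.88
Total deductions = $75.81 + $224.47 + $876.09 + $437.04 + $127.36 + $21.23 + $8.88 = $1,770.88
Net pay = $5,306.51 − $1,770.88 = $3,535.63

$3,535.63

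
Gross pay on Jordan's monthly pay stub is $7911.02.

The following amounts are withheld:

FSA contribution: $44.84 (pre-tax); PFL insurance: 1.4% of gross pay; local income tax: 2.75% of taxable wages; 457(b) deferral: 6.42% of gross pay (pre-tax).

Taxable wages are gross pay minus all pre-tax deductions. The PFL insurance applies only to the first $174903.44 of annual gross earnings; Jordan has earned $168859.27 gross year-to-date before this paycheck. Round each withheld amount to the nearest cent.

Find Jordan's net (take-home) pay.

FSA contribution: $44.84
457(b) deferral: $7911.02 × 0.0642 = $507.89
Pre-tax total = $44.84 + $507.89 = $552.73
Taxable wages = $7911.02 − $552.73 = $7358.29
Local income tax: $7358.29 × 0.0275 = $202.35
PFL insurance: only $174903.44 − $168859.27 = $6044.17 of this check is subject → $6044.17 × 0.014 = $84.62
Total deductions = $44.84 + $507.89 + $202.35 + $84.62 = $839.70
Net pay = $7911.02 − $839.70 = $7071.32

$7071.32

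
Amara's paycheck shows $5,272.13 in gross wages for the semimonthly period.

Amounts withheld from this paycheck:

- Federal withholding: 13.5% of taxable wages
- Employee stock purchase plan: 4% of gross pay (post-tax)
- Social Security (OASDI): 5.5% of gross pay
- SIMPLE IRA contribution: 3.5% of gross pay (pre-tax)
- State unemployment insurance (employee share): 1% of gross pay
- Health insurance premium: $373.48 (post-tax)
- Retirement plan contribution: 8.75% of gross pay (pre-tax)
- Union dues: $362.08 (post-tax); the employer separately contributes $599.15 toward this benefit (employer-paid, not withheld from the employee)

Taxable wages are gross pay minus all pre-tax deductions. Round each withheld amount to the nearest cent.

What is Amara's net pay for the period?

$2,712.61

SIMPLE IRA contribution: $5,272.13 × 0.035 = $184.52
Retirement plan contribution: $5,272.13 × 0.0875 = $461.31
Pre-tax total = $184.52 + $461.31 = $645.83
Taxable wages = $5,272.13 − $645.83 = $4,626.30
Federal withholding: $4,626.30 × 0.135 = $624.55
State unemployment insurance (employee share): $5,272.13 × 0.01 = $52.72
Social Security (OASDI): $5,272.13 × 0.055 = $289.97
Union dues: $362.08
Health insurance premium: $373.48
Employee stock purchase plan: $5,272.13 × 0.04 = $210.89
(Employer's $599.15 toward union dues is not withheld from the employee.)
Total deductions = $184.52 + $461.31 + $624.55 + $52.72 + $289.97 + $362.08 + $373.48 + $210.89 = $2,559.52
Net pay = $5,272.13 − $2,559.52 = $2,712.61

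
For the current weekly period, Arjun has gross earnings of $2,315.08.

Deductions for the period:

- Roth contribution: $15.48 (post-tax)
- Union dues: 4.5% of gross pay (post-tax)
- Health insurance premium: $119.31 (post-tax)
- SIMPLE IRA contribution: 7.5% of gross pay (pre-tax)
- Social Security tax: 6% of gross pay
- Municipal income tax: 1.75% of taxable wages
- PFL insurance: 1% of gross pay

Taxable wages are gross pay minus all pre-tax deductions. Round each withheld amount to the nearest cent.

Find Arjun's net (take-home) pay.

SIMPLE IRA contribution: $2,315.08 × 0.075 = $173.63
Taxable wages = $2,315.08 − $173.63 = $2,141.45
Municipal income tax: $2,141.45 × 0.0175 = $37.48
PFL insurance: $2,315.08 × 0.01 = $23.15
Social Security tax: $2,315.08 × 0.06 = $138.90
Roth contribution: $15.48
Union dues: $2,315.08 × 0.045 = $104.18
Health insurance premium: $119.31
Total deductions = $173.63 + $37.48 + $23.15 + $138.90 + $15.48 + $104.18 + $119.31 = $612.13
Net pay = $2,315.08 − $612.13 = $1,702.95

$1,702.95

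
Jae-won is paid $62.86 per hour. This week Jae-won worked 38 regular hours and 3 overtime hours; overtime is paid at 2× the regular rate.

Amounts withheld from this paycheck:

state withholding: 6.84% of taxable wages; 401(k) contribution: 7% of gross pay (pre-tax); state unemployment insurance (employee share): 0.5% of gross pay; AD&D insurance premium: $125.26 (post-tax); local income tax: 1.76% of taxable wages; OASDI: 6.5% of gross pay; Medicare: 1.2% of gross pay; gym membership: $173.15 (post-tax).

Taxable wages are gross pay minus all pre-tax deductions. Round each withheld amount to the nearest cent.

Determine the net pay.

Regular pay: 38 × $62.86 = $2,388.68
Overtime pay: 3 × $62.86 × 2 = $377.16
Gross pay = $2,388.68 + $377.16 = $2,765.84
401(k) contribution: $2,765.84 × 0.07 = $193.61
Taxable wages = $2,765.84 − $193.61 = $2,572.23
Local income tax: $2,572.23 × 0.0176 = $45.27
State withholding: $2,572.23 × 0.0684 = $175.94
State unemployment insurance (employee share): $2,765.84 × 0.005 = $13.83
Medicare: $2,765.84 × 0.012 = $33.19
OASDI: $2,765.84 × 0.065 = $179.78
Gym membership: $173.15
AD&D insurance premium: $125.26
Total deductions = $193.61 + $45.27 + $175.94 + $13.83 + $33.19 + $179.78 + $173.15 + $125.26 = $940.03
Net pay = $2,765.84 − $940.03 = $1,825.81

$1,825.81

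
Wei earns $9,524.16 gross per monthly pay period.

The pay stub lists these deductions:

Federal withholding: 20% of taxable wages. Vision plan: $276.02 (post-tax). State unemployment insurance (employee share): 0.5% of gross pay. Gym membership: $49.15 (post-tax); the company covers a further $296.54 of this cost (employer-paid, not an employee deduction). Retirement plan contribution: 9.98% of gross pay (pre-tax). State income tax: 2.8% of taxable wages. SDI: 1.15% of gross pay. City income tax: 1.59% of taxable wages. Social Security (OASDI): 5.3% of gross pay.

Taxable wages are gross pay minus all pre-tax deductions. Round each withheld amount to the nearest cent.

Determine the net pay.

$5,495.44

Retirement plan contribution: $9,524.16 × 0.0998 = $950.51
Taxable wages = $9,524.16 − $950.51 = $8,573.65
State income tax: $8,573.65 × 0.028 = $240.06
Federal withholding: $8,573.65 × 0.2 = $1,714.73
City income tax: $8,573.65 × 0.0159 = $136.32
State unemployment insurance (employee share): $9,524.16 × 0.005 = $47.62
Social Security (OASDI): $9,524.16 × 0.053 = $504.78
SDI: $9,524.16 × 0.0115 = $109.53
Gym membership: $49.15
Vision plan: $276.02
(Employer's $296.54 toward gym membership is not withheld from the employee.)
Total deductions = $950.51 + $240.06 + $1,714.73 + $136.32 + $47.62 + $504.78 + $109.53 + $49.15 + $276.02 = $4,028.72
Net pay = $9,524.16 − $4,028.72 = $5,495.44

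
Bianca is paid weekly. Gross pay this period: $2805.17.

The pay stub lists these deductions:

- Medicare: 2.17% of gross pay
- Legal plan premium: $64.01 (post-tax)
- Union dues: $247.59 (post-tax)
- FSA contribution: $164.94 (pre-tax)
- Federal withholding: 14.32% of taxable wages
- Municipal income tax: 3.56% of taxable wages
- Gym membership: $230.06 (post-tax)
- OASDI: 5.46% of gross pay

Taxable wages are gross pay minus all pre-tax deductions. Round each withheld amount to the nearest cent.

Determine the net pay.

FSA contribution: $164.94
Taxable wages = $2805.17 − $164.94 = $2640.23
Municipal income tax: $2640.23 × 0.0356 = $93.99
Federal withholding: $2640.23 × 0.1432 = $378.08
OASDI: $2805.17 × 0.0546 = $153.16
Medicare: $2805.17 × 0.0217 = $60.87
Legal plan premium: $64.01
Gym membership: $230.06
Union dues: $247.59
Total deductions = $164.94 + $93.99 + $378.08 + $153.16 + $60.87 + $64.01 + $230.06 + $247.59 = $1392.70
Net pay = $2805.17 − $1392.70 = $1412.47

$1412.47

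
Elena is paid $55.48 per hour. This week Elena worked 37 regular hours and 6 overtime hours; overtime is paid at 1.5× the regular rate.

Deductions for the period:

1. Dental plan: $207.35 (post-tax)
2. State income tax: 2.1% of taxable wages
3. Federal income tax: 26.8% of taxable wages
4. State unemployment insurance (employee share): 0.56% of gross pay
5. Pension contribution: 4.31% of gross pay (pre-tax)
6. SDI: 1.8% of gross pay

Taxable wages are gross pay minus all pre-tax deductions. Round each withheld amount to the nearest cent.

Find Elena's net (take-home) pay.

$1,468.75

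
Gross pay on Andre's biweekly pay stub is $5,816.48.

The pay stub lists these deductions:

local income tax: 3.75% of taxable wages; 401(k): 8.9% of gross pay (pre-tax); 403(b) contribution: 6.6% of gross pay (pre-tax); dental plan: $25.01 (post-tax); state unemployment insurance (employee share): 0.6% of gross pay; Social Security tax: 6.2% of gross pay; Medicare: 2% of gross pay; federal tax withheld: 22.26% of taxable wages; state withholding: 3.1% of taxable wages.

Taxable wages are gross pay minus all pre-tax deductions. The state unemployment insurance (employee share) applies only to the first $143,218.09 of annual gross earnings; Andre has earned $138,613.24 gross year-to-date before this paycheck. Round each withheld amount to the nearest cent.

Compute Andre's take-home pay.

401(k): $5,816.48 × 0.089 = $517.67
403(b) contribution: $5,816.48 × 0.066 = $383.89
Pre-tax total = $517.67 + $383.89 = $901.56
Taxable wages = $5,816.48 − $901.56 = $4,914.92
Federal tax withheld: $4,914.92 × 0.2226 = $1,094.06
State withholding: $4,914.92 × 0.031 = $152.36
Local income tax: $4,914.92 × 0.0375 = $184.31
State unemployment insurance (employee share): only $143,218.09 − $138,613.24 = $4,604.85 of this check is subject → $4,604.85 × 0.006 = $27.63
Social Security tax: $5,816.48 × 0.062 = $360.62
Medicare: $5,816.48 × 0.02 = $116.33
Dental plan: $25.01
Total deductions = $517.67 + $383.89 + $1,094.06 + $152.36 + $184.31 + $27.63 + $360.62 + $116.33 + $25.01 = $2,861.88
Net pay = $5,816.48 − $2,861.88 = $2,954.60

$2,954.60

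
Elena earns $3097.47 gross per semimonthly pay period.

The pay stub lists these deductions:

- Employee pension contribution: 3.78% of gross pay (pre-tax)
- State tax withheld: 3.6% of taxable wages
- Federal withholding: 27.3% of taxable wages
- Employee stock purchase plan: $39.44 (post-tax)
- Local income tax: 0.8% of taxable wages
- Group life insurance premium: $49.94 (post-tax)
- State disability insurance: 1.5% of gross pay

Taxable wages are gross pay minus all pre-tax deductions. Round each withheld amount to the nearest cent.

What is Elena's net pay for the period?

Employee pension contribution: $3097.47 × 0.0378 = $117.08
Taxable wages = $3097.47 − $117.08 = $2980.39
State tax withheld: $2980.39 × 0.036 = $107.29
Local income tax: $2980.39 × 0.008 = $23.84
Federal withholding: $2980.39 × 0.273 = $813.65
State disability insurance: $3097.47 × 0.015 = $46.46
Group life insurance premium: $49.94
Employee stock purchase plan: $39.44
Total deductions = $117.08 + $107.29 + $23.84 + $813.65 + $46.46 + $49.94 + $39.44 = $1197.70
Net pay = $3097.47 − $1197.70 = $1899.77

$1899.77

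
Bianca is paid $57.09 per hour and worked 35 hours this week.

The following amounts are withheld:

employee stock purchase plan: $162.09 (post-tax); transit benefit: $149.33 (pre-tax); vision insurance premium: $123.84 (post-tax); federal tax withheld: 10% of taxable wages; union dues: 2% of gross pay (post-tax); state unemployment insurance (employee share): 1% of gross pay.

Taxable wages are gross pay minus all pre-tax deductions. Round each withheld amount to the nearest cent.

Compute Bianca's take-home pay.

$1318.07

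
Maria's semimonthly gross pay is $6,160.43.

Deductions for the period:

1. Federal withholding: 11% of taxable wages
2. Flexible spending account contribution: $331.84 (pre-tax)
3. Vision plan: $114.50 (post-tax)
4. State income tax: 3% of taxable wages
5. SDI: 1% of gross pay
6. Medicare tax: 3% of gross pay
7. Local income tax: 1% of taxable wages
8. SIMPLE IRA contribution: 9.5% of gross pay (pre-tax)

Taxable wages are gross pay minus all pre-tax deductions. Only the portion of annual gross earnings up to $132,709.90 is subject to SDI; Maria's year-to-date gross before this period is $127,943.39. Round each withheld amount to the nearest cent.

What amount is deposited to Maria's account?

$4,109.87

Flexible spending account contribution: $331.84
SIMPLE IRA contribution: $6,160.43 × 0.095 = $585.24
Pre-tax total = $331.84 + $585.24 = $917.08
Taxable wages = $6,160.43 − $917.08 = $5,243.35
State income tax: $5,243.35 × 0.03 = $157.30
Federal withholding: $5,243.35 × 0.11 = $576.77
Local income tax: $5,243.35 × 0.01 = $52.43
Medicare tax: $6,160.43 × 0.03 = $184.81
SDI: only $132,709.90 − $127,943.39 = $4,766.51 of this check is subject → $4,766.51 × 0.01 = $47.67
Vision plan: $114.50
Total deductions = $331.84 + $585.24 + $157.30 + $576.77 + $52.43 + $184.81 + $47.67 + $114.50 = $2,050.56
Net pay = $6,160.43 − $2,050.56 = $4,109.87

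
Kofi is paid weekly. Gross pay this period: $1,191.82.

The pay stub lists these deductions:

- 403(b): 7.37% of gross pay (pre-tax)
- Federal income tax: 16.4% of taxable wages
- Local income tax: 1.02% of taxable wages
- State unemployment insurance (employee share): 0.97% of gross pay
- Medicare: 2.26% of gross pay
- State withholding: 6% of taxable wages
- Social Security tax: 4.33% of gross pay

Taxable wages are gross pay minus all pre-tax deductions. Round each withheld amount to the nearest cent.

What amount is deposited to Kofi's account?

403(b): $1,191.82 × 0.0737 = $87.84
Taxable wages = $1,191.82 − $87.84 = $1,103.98
Federal income tax: $1,103.98 × 0.164 = $181.05
State withholding: $1,103.98 × 0.06 = $66.24
Local income tax: $1,103.98 × 0.0102 = $11.26
State unemployment insurance (employee share): $1,191.82 × 0.0097 = $11.56
Social Security tax: $1,191.82 × 0.0433 = $51.61
Medicare: $1,191.82 × 0.0226 = $26.94
Total deductions = $87.84 + $181.05 + $66.24 + $11.26 + $11.56 + $51.61 + $26.94 = $436.50
Net pay = $1,191.82 − $436.50 = $755.32

$755.32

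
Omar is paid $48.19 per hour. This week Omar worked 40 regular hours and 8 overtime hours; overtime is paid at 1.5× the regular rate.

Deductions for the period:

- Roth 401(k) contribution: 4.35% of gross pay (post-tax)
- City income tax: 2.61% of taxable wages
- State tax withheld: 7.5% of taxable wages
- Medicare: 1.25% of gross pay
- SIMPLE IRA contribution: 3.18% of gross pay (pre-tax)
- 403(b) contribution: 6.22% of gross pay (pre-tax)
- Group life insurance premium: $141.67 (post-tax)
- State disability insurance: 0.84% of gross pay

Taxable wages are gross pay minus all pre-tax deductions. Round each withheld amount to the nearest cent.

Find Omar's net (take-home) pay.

Regular pay: 40 × $48.19 = $1,927.60
Overtime pay: 8 × $48.19 × 1.5 = $578.28
Gross pay = $1,927.60 + $578.28 = $2,505.88
403(b) contribution: $2,505.88 × 0.0622 = $155.87
SIMPLE IRA contribution: $2,505.88 × 0.0318 = $79.69
Pre-tax total = $155.87 + $79.69 = $235.56
Taxable wages = $2,505.88 − $235.56 = $2,270.32
State tax withheld: $2,270.32 × 0.075 = $170.27
City income tax: $2,270.32 × 0.0261 = $59.26
State disability insurance: $2,505.88 × 0.0084 = $21.05
Medicare: $2,505.88 × 0.0125 = $31.32
Group life insurance premium: $141.67
Roth 401(k) contribution: $2,505.88 × 0.0435 = $109.01
Total deductions = $155.87 + $79.69 + $170.27 + $59.26 + $21.05 + $31.32 + $141.67 + $109.01 = $768.14
Net pay = $2,505.88 − $768.14 = $1,737.74

$1,737.74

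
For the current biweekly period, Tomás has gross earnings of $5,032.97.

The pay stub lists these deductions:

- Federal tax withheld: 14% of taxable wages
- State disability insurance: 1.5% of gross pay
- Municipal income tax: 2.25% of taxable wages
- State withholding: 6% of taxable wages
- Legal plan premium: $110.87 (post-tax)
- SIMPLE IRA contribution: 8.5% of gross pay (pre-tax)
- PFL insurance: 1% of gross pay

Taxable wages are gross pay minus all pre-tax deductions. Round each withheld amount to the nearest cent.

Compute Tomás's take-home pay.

SIMPLE IRA contribution: $5,032.97 × 0.085 = $427.80
Taxable wages = $5,032.97 − $427.80 = $4,605.17
Municipal income tax: $4,605.17 × 0.0225 = $103.62
State withholding: $4,605.17 × 0.06 = $276.31
Federal tax withheld: $4,605.17 × 0.14 = $644.72
State disability insurance: $5,032.97 × 0.015 = $75.49
PFL insurance: $5,032.97 × 0.01 = $50.33
Legal plan premium: $110.87
Total deductions = $427.80 + $103.62 + $276.31 + $644.72 + $75.49 + $50.33 + $110.87 = $1,689.14
Net pay = $5,032.97 − $1,689.14 = $3,343.83

$3,343.83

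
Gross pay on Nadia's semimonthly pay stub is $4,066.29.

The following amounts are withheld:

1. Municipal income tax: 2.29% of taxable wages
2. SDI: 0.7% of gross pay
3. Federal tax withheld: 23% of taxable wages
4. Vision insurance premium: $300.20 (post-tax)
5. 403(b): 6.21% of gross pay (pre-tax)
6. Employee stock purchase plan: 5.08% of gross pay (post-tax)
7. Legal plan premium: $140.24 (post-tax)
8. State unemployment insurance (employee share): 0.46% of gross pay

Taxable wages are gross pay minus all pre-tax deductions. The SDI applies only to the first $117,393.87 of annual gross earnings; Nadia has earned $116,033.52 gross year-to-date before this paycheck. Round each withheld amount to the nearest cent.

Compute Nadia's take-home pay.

403(b): $4,066.29 × 0.0621 = $252.52
Taxable wages = $4,066.29 − $252.52 = $3,813.77
Municipal income tax: $3,813.77 × 0.0229 = $87.34
Federal tax withheld: $3,813.77 × 0.23 = $877.17
State unemployment insurance (employee share): $4,066.29 × 0.0046 = $18.70
SDI: only $117,393.87 − $116,033.52 = $1,360.35 of this check is subject → $1,360.35 × 0.007 = $9.52
Vision insurance premium: $300.20
Employee stock purchase plan: $4,066.29 × 0.0508 = $206.57
Legal plan premium: $140.24
Total deductions = $252.52 + $87.34 + $877.17 + $18.70 + $9.52 + $300.20 + $206.57 + $140.24 = $1,892.26
Net pay = $4,066.29 − $1,892.26 = $2,174.03

$2,174.03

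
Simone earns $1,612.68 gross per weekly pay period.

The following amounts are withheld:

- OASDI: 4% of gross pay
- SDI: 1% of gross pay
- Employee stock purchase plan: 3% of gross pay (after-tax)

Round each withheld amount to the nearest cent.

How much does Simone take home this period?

$1,483.66

OASDI: $1,612.68 × 0.04 = $64.51
SDI: $1,612.68 × 0.01 = $16.13
Employee stock purchase plan: $1,612.68 × 0.03 = $48.38
Total deductions = $64.51 + $16.13 + $48.38 = $129.02
Net pay = $1,612.68 − $129.02 = $1,483.66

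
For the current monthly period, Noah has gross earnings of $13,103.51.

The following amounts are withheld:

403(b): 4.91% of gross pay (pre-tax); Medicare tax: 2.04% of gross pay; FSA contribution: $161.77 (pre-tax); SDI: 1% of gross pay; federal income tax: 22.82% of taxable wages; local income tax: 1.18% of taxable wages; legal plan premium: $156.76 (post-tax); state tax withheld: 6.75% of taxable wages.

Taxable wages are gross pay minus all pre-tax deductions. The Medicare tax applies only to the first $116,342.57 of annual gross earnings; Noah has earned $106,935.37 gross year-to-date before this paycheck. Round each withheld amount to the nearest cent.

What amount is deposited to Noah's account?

FSA contribution: $161.77
403(b): $13,103.51 × 0.0491 = $643.38
Pre-tax total = $161.77 + $643.38 = $805.15
Taxable wages = $13,103.51 − $805.15 = $12,298.36
Federal income tax: $12,298.36 × 0.2282 = $2,806.49
Local income tax: $12,298.36 × 0.0118 = $145.12
State tax withheld: $12,298.36 × 0.0675 = $830.14
SDI: $13,103.51 × 0.01 = $131.04
Medicare tax: only $116,342.57 − $106,935.37 = $9,407.20 of this check is subject → $9,407.20 × 0.0204 = $191.91
Legal plan premium: $156.76
Total deductions = $161.77 + $643.38 + $2,806.49 + $145.12 + $830.14 + $131.04 + $191.91 + $156.76 = $5,066.61
Net pay = $13,103.51 − $5,066.61 = $8,036.90

$8,036.90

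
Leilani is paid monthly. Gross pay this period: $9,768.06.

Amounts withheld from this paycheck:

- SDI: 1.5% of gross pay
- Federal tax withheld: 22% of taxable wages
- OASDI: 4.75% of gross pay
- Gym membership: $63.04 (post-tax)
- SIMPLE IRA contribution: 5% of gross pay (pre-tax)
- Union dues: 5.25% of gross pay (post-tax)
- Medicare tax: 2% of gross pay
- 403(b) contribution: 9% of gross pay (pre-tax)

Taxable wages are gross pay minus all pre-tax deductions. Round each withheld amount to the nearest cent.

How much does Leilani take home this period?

$5,170.69

403(b) contribution: $9,768.06 × 0.09 = $879.13
SIMPLE IRA contribution: $9,768.06 × 0.05 = $488.40
Pre-tax total = $879.13 + $488.40 = $1,367.53
Taxable wages = $9,768.06 − $1,367.53 = $8,400.53
Federal tax withheld: $8,400.53 × 0.22 = $1,848.12
SDI: $9,768.06 × 0.015 = $146.52
OASDI: $9,768.06 × 0.0475 = $463.98
Medicare tax: $9,768.06 × 0.02 = $195.36
Gym membership: $63.04
Union dues: $9,768.06 × 0.0525 = $512.82
Total deductions = $879.13 + $488.40 + $1,848.12 + $146.52 + $463.98 + $195.36 + $63.04 + $512.82 = $4,597.37
Net pay = $9,768.06 − $4,597.37 = $5,170.69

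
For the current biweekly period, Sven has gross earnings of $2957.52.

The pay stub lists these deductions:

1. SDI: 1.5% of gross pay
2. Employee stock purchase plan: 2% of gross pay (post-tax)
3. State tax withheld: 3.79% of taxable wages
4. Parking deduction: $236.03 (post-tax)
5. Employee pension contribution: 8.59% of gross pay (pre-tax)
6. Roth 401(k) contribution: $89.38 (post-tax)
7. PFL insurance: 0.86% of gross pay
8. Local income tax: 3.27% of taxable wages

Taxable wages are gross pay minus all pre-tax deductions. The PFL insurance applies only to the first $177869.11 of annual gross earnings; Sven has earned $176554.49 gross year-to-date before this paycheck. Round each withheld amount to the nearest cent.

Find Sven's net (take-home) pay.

$2072.38

Employee pension contribution: $2957.52 × 0.0859 = $254.05
Taxable wages = $2957.52 − $254.05 = $2703.47
Local income tax: $2703.47 × 0.0327 = $88.40
State tax withheld: $2703.47 × 0.0379 = $102.46
SDI: $2957.52 × 0.015 = $44.36
PFL insurance: only $177869.11 − $176554.49 = $1314.62 of this check is subject → $1314.62 × 0.0086 = $11.31
Roth 401(k) contribution: $89.38
Employee stock purchase plan: $2957.52 × 0.02 = $59.15
Parking deduction: $236.03
Total deductions = $254.05 + $88.40 + $102.46 + $44.36 + $11.31 + $89.38 + $59.15 + $236.03 = $885.14
Net pay = $2957.52 − $885.14 = $2072.38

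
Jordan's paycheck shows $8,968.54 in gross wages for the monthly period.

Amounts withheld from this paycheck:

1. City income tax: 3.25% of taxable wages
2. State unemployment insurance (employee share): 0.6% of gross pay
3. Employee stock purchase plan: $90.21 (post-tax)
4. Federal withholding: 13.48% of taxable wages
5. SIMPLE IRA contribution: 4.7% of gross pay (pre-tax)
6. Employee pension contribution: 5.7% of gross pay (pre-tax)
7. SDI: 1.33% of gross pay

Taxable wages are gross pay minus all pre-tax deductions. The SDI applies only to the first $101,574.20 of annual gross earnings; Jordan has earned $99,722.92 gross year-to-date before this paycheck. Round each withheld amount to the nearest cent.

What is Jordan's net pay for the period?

$6,522.78

Employee pension contribution: $8,968.54 × 0.057 = $511.21
SIMPLE IRA contribution: $8,968.54 × 0.047 = $421.52
Pre-tax total = $511.21 + $421.52 = $932.73
Taxable wages = $8,968.54 − $932.73 = $8,035.81
Federal withholding: $8,035.81 × 0.1348 = $1,083.23
City income tax: $8,035.81 × 0.0325 = $261.16
State unemployment insurance (employee share): $8,968.54 × 0.006 = $53.81
SDI: only $101,574.20 − $99,722.92 = $1,851.28 of this check is subject → $1,851.28 × 0.0133 = $24.62
Employee stock purchase plan: $90.21
Total deductions = $511.21 + $421.52 + $1,083.23 + $261.16 + $53.81 + $24.62 + $90.21 = $2,445.76
Net pay = $8,968.54 − $2,445.76 = $6,522.78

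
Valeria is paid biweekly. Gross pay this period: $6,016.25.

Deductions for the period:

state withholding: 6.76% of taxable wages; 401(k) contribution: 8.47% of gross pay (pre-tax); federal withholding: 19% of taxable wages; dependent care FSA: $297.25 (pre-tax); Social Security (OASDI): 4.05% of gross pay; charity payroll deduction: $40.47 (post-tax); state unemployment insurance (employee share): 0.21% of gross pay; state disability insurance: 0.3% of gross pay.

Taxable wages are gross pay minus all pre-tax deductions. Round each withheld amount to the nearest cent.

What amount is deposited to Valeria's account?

$3,552.66

401(k) contribution: $6,016.25 × 0.0847 = $509.58
Dependent care FSA: $297.25
Pre-tax total = $509.58 + $297.25 = $806.83
Taxable wages = $6,016.25 − $806.83 = $5,209.42
State withholding: $5,209.42 × 0.0676 = $352.16
Federal withholding: $5,209.42 × 0.19 = $989.79
State disability insurance: $6,016.25 × 0.003 = $18.05
State unemployment insurance (employee share): $6,016.25 × 0.0021 = $12.63
Social Security (OASDI): $6,016.25 × 0.0405 = $243.66
Charity payroll deduction: $40.47
Total deductions = $509.58 + $297.25 + $352.16 + $989.79 + $18.05 + $12.63 + $243.66 + $40.47 = $2,463.59
Net pay = $6,016.25 − $2,463.59 = $3,552.66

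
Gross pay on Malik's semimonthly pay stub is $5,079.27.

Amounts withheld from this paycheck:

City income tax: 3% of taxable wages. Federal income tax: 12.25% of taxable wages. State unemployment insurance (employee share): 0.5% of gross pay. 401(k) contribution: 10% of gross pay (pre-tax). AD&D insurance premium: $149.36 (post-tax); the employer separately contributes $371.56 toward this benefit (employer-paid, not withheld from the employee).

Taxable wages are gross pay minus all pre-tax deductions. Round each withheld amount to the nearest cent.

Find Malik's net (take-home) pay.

401(k) contribution: $5,079.27 × 0.1 = $507.93
Taxable wages = $5,079.27 − $507.93 = $4,571.34
Federal income tax: $4,571.34 × 0.1225 = $559.99
City income tax: $4,571.34 × 0.03 = $137.14
State unemployment insurance (employee share): $5,079.27 × 0.005 = $25.40
AD&D insurance premium: $149.36
(Employer's $371.56 toward AD&D insurance premium is not withheld from the employee.)
Total deductions = $507.93 + $559.99 + $137.14 + $25.40 + $149.36 = $1,379.82
Net pay = $5,079.27 − $1,379.82 = $3,699.45

$3,699.45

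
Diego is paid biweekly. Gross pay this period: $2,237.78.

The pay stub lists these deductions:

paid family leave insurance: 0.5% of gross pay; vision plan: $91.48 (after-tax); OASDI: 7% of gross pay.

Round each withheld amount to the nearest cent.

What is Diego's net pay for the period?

$1,978.47

Paid family leave insurance: $2,237.78 × 0.005 = $11.19
OASDI: $2,237.78 × 0.07 = $156.64
Vision plan: $91.48
Total deductions = $11.19 + $156.64 + $91.48 = $259.31
Net pay = $2,237.78 − $259.31 = $1,978.47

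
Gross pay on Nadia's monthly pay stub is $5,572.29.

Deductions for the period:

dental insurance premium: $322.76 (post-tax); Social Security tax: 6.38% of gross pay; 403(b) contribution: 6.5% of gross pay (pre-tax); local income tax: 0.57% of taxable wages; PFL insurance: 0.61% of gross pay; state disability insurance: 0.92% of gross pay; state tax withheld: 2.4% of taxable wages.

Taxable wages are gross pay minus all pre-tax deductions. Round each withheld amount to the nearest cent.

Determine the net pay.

$4,291.82

403(b) contribution: $5,572.29 × 0.065 = $362.20
Taxable wages = $5,572.29 − $362.20 = $5,210.09
Local income tax: $5,210.09 × 0.0057 = $29.70
State tax withheld: $5,210.09 × 0.024 = $125.04
PFL insurance: $5,572.29 × 0.0061 = $33.99
Social Security tax: $5,572.29 × 0.0638 = $355.51
State disability insurance: $5,572.29 × 0.0092 = $51.27
Dental insurance premium: $322.76
Total deductions = $362.20 + $29.70 + $125.04 + $33.99 + $355.51 + $51.27 + $322.76 = $1,280.47
Net pay = $5,572.29 − $1,280.47 = $4,291.82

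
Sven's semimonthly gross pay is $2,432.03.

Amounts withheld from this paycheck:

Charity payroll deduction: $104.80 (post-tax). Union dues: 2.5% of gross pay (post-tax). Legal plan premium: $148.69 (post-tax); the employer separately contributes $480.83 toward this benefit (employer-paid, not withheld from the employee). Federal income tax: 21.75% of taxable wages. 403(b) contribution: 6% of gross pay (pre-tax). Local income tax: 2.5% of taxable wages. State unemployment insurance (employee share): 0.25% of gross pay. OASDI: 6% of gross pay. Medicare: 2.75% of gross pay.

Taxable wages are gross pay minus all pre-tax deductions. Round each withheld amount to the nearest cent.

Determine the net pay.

$1,198.56

403(b) contribution: $2,432.03 × 0.06 = $145.92
Taxable wages = $2,432.03 − $145.92 = $2,286.11
Federal income tax: $2,286.11 × 0.2175 = $497.23
Local income tax: $2,286.11 × 0.025 = $57.15
State unemployment insurance (employee share): $2,432.03 × 0.0025 = $6.08
Medicare: $2,432.03 × 0.0275 = $66.88
OASDI: $2,432.03 × 0.06 = $145.92
Union dues: $2,432.03 × 0.025 = $60.80
Charity payroll deduction: $104.80
Legal plan premium: $148.69
(Employer's $480.83 toward legal plan premium is not withheld from the employee.)
Total deductions = $145.92 + $497.23 + $57.15 + $6.08 + $66.88 + $145.92 + $60.80 + $104.80 + $148.69 = $1,233.47
Net pay = $2,432.03 − $1,233.47 = $1,198.56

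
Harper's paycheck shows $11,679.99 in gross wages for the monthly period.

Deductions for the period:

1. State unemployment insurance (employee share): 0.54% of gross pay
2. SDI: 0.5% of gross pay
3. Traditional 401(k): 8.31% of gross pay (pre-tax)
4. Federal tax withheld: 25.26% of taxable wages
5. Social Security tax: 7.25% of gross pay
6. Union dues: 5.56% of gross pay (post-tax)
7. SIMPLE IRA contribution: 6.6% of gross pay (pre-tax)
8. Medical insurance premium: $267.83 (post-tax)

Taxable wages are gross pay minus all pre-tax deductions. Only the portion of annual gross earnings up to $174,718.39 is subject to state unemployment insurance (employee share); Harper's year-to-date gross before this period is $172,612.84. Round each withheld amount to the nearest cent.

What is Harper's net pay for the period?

$5,594.22

Traditional 401(k): $11,679.99 × 0.0831 = $970.61
SIMPLE IRA contribution: $11,679.99 × 0.066 = $770.88
Pre-tax total = $970.61 + $770.88 = $1,741.49
Taxable wages = $11,679.99 − $1,741.49 = $9,938.50
Federal tax withheld: $9,938.50 × 0.2526 = $2,510.47
State unemployment insurance (employee share): only $174,718.39 − $172,612.84 = $2,105.55 of this check is subject → $2,105.55 × 0.0054 = $11.37
Social Security tax: $11,679.99 × 0.0725 = $846.80
SDI: $11,679.99 × 0.005 = $58.40
Medical insurance premium: $267.83
Union dues: $11,679.99 × 0.0556 = $649.41
Total deductions = $970.61 + $770.88 + $2,510.47 + $11.37 + $846.80 + $58.40 + $267.83 + $649.41 = $6,085.77
Net pay = $11,679.99 − $6,085.77 = $5,594.22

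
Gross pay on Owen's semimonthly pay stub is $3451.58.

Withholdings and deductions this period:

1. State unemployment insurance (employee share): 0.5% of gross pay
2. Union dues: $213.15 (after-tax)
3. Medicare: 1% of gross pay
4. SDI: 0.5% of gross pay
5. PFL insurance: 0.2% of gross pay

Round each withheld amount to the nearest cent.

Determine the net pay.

$3162.49

PFL insurance: $3451.58 × 0.002 = $6.90
SDI: $3451.58 × 0.005 = $17.26
State unemployment insurance (employee share): $3451.58 × 0.005 = $17.26
Medicare: $3451.58 × 0.01 = $34.52
Union dues: $213.15
Total deductions = $6.90 + $17.26 + $17.26 + $34.52 + $213.15 = $289.09
Net pay = $3451.58 − $289.09 = $3162.49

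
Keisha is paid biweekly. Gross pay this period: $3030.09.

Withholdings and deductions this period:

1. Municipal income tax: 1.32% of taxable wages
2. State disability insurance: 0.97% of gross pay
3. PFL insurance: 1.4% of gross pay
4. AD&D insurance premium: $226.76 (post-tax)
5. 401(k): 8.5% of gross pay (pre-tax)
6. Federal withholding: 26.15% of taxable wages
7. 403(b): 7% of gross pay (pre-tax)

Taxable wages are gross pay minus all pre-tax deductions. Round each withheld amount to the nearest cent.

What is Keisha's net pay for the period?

$1558.50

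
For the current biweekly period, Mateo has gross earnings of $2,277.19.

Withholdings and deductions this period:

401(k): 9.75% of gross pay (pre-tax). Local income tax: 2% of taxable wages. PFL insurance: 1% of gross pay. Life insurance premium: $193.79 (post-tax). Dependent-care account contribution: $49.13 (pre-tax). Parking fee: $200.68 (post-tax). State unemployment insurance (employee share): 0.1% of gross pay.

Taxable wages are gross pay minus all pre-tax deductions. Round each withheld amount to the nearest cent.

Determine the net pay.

Dependent-care account contribution: $49.13
401(k): $2,277.19 × 0.0975 = $222.03
Pre-tax total = $49.13 + $222.03 = $271.16
Taxable wages = $2,277.19 − $271.16 = $2,006.03
Local income tax: $2,006.03 × 0.02 = $40.12
PFL insurance: $2,277.19 × 0.01 = $22.77
State unemployment insurance (employee share): $2,277.19 × 0.001 = $2.28
Life insurance premium: $193.79
Parking fee: $200.68
Total deductions = $49.13 + $222.03 + $40.12 + $22.77 + $2.28 + $193.79 + $200.68 = $730.80
Net pay = $2,277.19 − $730.80 = $1,546.39

$1,546.39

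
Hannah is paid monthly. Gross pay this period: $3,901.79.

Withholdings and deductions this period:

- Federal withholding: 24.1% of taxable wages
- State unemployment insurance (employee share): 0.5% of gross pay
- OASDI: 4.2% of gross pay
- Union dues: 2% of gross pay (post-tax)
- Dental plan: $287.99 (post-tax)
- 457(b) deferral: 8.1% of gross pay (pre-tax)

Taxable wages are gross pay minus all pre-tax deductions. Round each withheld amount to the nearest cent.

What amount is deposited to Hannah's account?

457(b) deferral: $3,901.79 × 0.081 = $316.04
Taxable wages = $3,901.79 − $316.04 = $3,585.75
Federal withholding: $3,585.75 × 0.241 = $864.17
State unemployment insurance (employee share): $3,901.79 × 0.005 = $19.51
OASDI: $3,901.79 × 0.042 = $163.88
Union dues: $3,901.79 × 0.02 = $78.04
Dental plan: $287.99
Total deductions = $316.04 + $864.17 + $19.51 + $163.88 + $78.04 + $287.99 = $1,729.63
Net pay = $3,901.79 − $1,729.63 = $2,172.16

$2,172.16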